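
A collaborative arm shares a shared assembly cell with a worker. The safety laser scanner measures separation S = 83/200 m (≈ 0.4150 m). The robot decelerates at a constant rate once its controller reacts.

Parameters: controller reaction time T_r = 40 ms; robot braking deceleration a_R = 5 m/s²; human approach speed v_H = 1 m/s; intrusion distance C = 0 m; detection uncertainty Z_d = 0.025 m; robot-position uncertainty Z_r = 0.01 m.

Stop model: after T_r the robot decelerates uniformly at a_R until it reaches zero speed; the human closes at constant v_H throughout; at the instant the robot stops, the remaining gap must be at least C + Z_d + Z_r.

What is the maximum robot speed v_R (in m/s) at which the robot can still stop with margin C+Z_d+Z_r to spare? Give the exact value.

v_R_max = 1 m/s = 1.0000 m/s

collect terms ⇒ (1/10)·v_R² + (6/25)·v_R + (-17/50) = 0
  disc = (6/25)² − 4·(1/10)·(-17/50) = 121/625 ; √disc = 11/25
  v_R = (−(6/25) + 11/25) / (2·(1/10)) = 1 m/s
check:
T_s = v_R/a_R = 1/5 = 0.2000 s
robot covers v_R·T_r = 1.0000·0.0400 = 0.0400 m before braking
robot under decel: 1.0000²/(2·5.0000) = 0.1000 m
human closes 1.0000·0.2400 = 0.2400 m
margins: 0.0000+0.0250+0.0100 = 0.0350 m
sum ≈ 0.0400+0.1000+0.2400+0.0350 ≈ 0.4150 m = S ✓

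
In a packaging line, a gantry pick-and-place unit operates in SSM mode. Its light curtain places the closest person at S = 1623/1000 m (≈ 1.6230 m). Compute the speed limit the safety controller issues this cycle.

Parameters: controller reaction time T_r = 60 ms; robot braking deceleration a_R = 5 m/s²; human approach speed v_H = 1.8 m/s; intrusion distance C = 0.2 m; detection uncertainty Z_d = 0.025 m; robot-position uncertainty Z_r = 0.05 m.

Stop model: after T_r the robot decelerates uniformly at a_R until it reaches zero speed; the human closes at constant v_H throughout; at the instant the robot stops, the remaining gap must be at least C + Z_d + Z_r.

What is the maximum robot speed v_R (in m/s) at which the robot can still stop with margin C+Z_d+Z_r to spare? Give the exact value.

v_R_max = 2 m/s = 2.0000 m/s

collect terms ⇒ (1/10)·v_R² + (21/50)·v_R + (-31/25) = 0
  disc = (21/50)² − 4·(1/10)·(-31/25) = 1681/2500 ; √disc = 41/50
  v_R = (−(21/50) + 41/50) / (2·(1/10)) = 2 m/s
check:
stop time T_s = 2/5 = 0.4000 s
robot in T_r: 2.0000·0.0600 = 0.1200 m
robot under decel: 2.0000²/(2·5.0000) = 0.4000 m
human closes 1.8000·0.4600 = 0.8280 m
C+Z_d+Z_r = 0.2000+0.0250+0.0500 = 0.2750 m
sum ≈ 0.1200+0.4000+0.8280+0.2750 ≈ 1.6230 m = S ✓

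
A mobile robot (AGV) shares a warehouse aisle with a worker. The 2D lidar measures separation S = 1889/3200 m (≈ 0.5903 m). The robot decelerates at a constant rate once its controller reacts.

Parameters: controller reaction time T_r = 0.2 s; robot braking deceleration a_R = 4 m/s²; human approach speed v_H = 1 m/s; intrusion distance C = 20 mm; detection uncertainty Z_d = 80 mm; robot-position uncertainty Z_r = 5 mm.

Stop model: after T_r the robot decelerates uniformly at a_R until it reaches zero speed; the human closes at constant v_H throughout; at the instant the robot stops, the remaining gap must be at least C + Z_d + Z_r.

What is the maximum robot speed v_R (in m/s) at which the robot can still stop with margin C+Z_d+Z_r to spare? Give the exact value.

v_R_max = 11/20 m/s = 0.5500 m/s

collect terms ⇒ (1/8)·v_R² + (9/20)·v_R + (-913/3200) = 0
  disc = (9/20)² − 4·(1/8)·(-913/3200) = 2209/6400 ; √disc = 47/80
  v_R = (−(9/20) + 47/80) / (2·(1/8)) = 11/20 m/s
check:
T_s = v_R/a_R = (11/20)/4 = 0.1375 s
robot covers v_R·T_r = 0.5500·0.2000 = 0.1100 m before braking
robot under decel: 0.5500²/(2·4.0000) = 0.0378 m
human closes 1.0000·0.3375 = 0.3375 m
C+Z_d+Z_r = 0.0200+0.0800+0.0050 = 0.1050 m
sum ≈ 0.1100+0.0378+0.3375+0.1050 ≈ 0.5903 m = S ✓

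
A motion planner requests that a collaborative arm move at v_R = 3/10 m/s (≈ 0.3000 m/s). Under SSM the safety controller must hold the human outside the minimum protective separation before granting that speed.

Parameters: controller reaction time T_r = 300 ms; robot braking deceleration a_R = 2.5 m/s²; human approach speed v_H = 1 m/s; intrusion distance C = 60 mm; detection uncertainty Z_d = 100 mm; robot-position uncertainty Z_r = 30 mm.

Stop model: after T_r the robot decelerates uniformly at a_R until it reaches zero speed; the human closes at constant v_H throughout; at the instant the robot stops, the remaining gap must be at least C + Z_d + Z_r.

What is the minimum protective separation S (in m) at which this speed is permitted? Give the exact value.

stop time T_s = (3/10)/(5/2) = 0.1200 s
robot in T_r: 0.3000·0.3000 = 0.0900 m
robot covers 0.3000·0.1200 − ½·2.5000·0.1200² = 0.0180 m while stopping
person approaches 1.0000·(0.3000+0.1200) = 0.4200 m
C+Z_d+Z_r = 0.0600+0.1000+0.0300 = 0.1900 m
S_min ≈ 0.0900+0.0180+0.4200+0.1900  ⇒  S_min = 359/500 m

S_min = 359/500 m = 0.7180 m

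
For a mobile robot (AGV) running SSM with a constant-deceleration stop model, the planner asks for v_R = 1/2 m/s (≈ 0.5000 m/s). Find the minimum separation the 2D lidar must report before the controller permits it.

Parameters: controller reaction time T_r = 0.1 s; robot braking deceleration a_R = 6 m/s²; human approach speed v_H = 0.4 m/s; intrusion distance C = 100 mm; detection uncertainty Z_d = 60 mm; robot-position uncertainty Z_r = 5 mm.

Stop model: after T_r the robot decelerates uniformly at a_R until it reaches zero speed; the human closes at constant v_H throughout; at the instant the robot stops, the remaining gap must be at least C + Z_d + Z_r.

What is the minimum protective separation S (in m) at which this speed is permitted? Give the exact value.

stop time T_s = (1/2)/6 = 0.0833 s
reaction-phase robot travel = 0.5000·0.1000 = 0.0500 m
robot under decel: 0.5000²/(2·6.0000) = 0.0208 m
person approaches 0.4000·(0.1000+0.0833) = 0.0733 m
margins: 0.1000+0.0600+0.0050 = 0.1650 m
S_min ≈ 0.0500+0.0208+0.0733+0.1650  ⇒  S_min = 371/1200 m

S_min = 371/1200 m = 0.3092 m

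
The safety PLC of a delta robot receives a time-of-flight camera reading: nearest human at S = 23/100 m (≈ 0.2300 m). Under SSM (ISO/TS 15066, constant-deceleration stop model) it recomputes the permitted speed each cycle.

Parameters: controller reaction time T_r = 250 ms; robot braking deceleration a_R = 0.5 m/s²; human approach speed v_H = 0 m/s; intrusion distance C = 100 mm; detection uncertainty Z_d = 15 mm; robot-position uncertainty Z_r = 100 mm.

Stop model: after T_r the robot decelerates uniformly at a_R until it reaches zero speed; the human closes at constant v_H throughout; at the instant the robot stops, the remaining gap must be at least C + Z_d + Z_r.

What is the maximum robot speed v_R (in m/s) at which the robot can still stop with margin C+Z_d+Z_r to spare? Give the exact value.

v_R_max = 1/20 m/s = 0.0500 m/s

quadratic (1)·v² + (1/4)·v + (-3/200) = 0
  disc = (1/4)² − 4·(1)·(-3/200) = 49/400 ; √disc = 7/20
  v_R = (−(1/4) + 7/20) / (2·(1)) = 1/20 m/s
check:
T_s = v_R/a_R = (1/20)/(1/2) = 0.1000 s
reaction-phase robot travel = 0.0500·0.2500 = 0.0125 m
robot under decel: 0.0500²/(2·0.5000) = 0.0025 m
person approaches 0.0000·(0.2500+0.1000) = 0.0000 m
margins: 0.1000+0.0150+0.1000 = 0.2150 m
sum ≈ 0.0125+0.0025+0.0000+0.2150 ≈ 0.2300 m = S ✓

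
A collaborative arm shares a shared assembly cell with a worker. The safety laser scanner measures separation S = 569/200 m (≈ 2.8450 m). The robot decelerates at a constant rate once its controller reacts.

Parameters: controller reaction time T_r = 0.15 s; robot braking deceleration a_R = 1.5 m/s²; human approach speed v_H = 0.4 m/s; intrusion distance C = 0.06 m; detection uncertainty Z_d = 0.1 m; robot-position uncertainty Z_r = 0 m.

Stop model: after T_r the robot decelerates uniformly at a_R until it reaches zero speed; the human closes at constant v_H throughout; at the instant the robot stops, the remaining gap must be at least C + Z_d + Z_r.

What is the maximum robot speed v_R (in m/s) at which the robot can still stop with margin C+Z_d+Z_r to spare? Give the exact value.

v_R_max = 9/4 m/s = 2.2500 m/s

at the boundary: (1/3)·v² + (5/12)·v + (-21/8) = 0
  disc = (5/12)² − 4·(1/3)·(-21/8) = 529/144 ; √disc = 23/12
  v_R = (−(5/12) + 23/12) / (2·(1/3)) = 9/4 m/s
check:
stop time T_s = (9/4)/(3/2) = 1.5000 s
reaction-phase robot travel = 2.2500·0.1500 = 0.3375 m
braking distance = 2.2500²/(2·1.5000) = 1.6875 m
person approaches 0.4000·(0.1500+1.5000) = 0.6600 m
residual clearance needed = 0.0600+0.1000+0.0000 = 0.1600 m
sum ≈ 0.3375+1.6875+0.6600+0.1600 ≈ 2.8450 m = S ✓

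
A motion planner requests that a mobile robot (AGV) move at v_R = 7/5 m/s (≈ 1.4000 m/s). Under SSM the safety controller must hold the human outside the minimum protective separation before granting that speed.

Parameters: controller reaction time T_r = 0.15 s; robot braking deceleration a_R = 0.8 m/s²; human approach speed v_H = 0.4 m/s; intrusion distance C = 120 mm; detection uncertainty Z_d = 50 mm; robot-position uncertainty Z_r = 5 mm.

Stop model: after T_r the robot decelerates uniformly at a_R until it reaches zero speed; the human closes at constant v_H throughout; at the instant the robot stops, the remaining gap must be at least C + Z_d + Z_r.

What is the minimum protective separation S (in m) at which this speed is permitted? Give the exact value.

braking lasts T_s = (7/5)/(4/5) = 1.7500 s
robot in T_r: 1.4000·0.1500 = 0.2100 m
braking distance = 1.4000²/(2·0.8000) = 1.2250 m
person approaches 0.4000·(0.1500+1.7500) = 0.7600 m
C+Z_d+Z_r = 0.1200+0.0500+0.0050 = 0.1750 m
S_min ≈ 0.2100+1.2250+0.7600+0.1750  ⇒  S_min = 237/100 m

S_min = 237/100 m = 2.3700 m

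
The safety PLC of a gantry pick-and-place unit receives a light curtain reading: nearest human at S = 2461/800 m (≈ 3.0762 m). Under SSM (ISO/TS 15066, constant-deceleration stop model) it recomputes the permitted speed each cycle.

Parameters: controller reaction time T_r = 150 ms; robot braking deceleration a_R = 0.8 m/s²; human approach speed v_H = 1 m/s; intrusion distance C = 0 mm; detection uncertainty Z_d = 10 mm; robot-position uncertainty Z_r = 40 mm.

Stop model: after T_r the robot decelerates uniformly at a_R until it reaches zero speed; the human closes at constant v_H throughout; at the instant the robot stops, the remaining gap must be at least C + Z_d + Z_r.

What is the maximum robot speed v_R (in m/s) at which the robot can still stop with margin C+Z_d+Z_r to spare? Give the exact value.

quadratic (5/8)·v² + (7/5)·v + (-2301/800) = 0
  disc = (7/5)² − 4·(5/8)·(-2301/800) = 14641/1600 ; √disc = 121/40
  v_R = (−(7/5) + 121/40) / (2·(5/8)) = 13/10 m/s
check:
braking lasts T_s = (13/10)/(4/5) = 1.6250 s
robot covers v_R·T_r = 1.3000·0.1500 = 0.1950 m before braking
robot under decel: 1.3000²/(2·0.8000) = 1.0562 m
human closes 1.0000·1.7750 = 1.7750 m
margins: 0.0000+0.0100+0.0400 = 0.0500 m
sum ≈ 0.1950+1.0562+1.7750+0.0500 ≈ 3.0762 m = S ✓

v_R_max = 13/10 m/s = 1.3000 m/s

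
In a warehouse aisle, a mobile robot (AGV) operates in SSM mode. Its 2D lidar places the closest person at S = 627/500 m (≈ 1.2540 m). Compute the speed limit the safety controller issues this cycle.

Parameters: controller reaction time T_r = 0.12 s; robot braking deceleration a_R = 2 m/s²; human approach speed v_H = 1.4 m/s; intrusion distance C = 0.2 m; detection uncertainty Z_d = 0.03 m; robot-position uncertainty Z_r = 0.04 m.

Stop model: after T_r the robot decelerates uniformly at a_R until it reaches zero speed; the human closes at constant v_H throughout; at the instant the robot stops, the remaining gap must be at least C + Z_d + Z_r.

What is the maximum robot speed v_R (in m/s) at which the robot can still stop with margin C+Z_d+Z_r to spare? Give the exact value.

v_R_max = 4/5 m/s = 0.8000 m/s

collect terms ⇒ (1/4)·v_R² + (41/50)·v_R + (-102/125) = 0
  disc = (41/50)² − 4·(1/4)·(-102/125) = 3721/2500 ; √disc = 61/50
  v_R = (−(41/50) + 61/50) / (2·(1/4)) = 4/5 m/s
check:
stop time T_s = (4/5)/2 = 0.4000 s
reaction-phase robot travel = 0.8000·0.1200 = 0.0960 m
robot under decel: 0.8000²/(2·2.0000) = 0.1600 m
person approaches 1.4000·(0.1200+0.4000) = 0.7280 m
residual clearance needed = 0.2000+0.0300+0.0400 = 0.2700 m
sum ≈ 0.0960+0.1600+0.7280+0.2700 ≈ 1.2540 m = S ✓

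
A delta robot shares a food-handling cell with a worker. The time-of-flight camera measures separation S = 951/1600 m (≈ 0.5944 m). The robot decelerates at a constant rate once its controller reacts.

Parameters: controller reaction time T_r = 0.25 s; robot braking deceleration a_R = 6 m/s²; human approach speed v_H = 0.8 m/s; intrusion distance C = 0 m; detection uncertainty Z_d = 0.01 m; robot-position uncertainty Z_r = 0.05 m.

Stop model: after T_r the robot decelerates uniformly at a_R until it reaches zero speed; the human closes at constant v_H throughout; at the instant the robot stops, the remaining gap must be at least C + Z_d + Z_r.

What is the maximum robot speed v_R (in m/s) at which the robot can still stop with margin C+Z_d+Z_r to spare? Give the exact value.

v_R_max = 3/4 m/s = 0.7500 m/s

quadratic (1/12)·v² + (23/60)·v + (-107/320) = 0
  disc = (23/60)² − 4·(1/12)·(-107/320) = 3721/14400 ; √disc = 61/120
  v_R = (−(23/60) + 61/120) / (2·(1/12)) = 3/4 m/s
check:
T_s = v_R/a_R = (3/4)/6 = 0.1250 s
robot covers v_R·T_r = 0.7500·0.2500 = 0.1875 m before braking
robot under decel: 0.7500²/(2·6.0000) = 0.0469 m
human closes 0.8000·0.3750 = 0.3000 m
C+Z_d+Z_r = 0.0000+0.0100+0.0500 = 0.0600 m
sum ≈ 0.1875+0.0469+0.3000+0.0600 ≈ 0.5944 m = S ✓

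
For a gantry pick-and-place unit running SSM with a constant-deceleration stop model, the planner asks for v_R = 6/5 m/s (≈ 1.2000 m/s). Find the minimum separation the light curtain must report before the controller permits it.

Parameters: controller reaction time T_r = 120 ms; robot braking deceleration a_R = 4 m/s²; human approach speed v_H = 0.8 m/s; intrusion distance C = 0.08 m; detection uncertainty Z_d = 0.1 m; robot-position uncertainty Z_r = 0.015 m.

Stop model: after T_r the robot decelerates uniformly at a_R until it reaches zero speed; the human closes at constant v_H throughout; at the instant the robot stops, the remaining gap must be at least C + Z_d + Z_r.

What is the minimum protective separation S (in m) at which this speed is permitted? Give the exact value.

T_s = v_R/a_R = (6/5)/4 = 0.3000 s
reaction-phase robot travel = 1.2000·0.1200 = 0.1440 m
robot covers 1.2000·0.3000 − ½·4.0000·0.3000² = 0.1800 m while stopping
human closes 0.8000·0.4200 = 0.3360 m
margins: 0.0800+0.1000+0.0150 = 0.1950 m
S_min ≈ 0.1440+0.1800+0.3360+0.1950  ⇒  S_min = 171/200 m

S_min = 171/200 m = 0.8550 m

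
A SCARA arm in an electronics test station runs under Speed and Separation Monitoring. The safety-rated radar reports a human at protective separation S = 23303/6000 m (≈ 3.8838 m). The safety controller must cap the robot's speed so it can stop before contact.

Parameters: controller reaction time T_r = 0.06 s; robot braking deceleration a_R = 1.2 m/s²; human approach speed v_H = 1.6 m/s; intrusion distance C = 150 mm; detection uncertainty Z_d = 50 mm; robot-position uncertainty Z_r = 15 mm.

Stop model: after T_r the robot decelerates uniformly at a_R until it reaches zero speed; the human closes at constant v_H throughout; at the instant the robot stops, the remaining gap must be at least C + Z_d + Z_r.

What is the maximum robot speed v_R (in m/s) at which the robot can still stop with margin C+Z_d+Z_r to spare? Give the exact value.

v_R_max = 17/10 m/s = 1.7000 m/s

quadratic (5/12)·v² + (209/150)·v + (-21437/6000) = 0
  disc = (209/150)² − 4·(5/12)·(-21437/6000) = 78961/10000 ; √disc = 281/100
  v_R = (−(209/150) + 281/100) / (2·(5/12)) = 17/10 m/s
check:
stop time T_s = (17/10)/(6/5) = 1.4167 s
robot in T_r: 1.7000·0.0600 = 0.1020 m
robot under decel: 1.7000²/(2·1.2000) = 1.2042 m
human closes 1.6000·1.4767 = 2.3627 m
residual clearance needed = 0.1500+0.0500+0.0150 = 0.2150 m
sum ≈ 0.1020+1.2042+2.3627+0.2150 ≈ 3.8838 m = S ✓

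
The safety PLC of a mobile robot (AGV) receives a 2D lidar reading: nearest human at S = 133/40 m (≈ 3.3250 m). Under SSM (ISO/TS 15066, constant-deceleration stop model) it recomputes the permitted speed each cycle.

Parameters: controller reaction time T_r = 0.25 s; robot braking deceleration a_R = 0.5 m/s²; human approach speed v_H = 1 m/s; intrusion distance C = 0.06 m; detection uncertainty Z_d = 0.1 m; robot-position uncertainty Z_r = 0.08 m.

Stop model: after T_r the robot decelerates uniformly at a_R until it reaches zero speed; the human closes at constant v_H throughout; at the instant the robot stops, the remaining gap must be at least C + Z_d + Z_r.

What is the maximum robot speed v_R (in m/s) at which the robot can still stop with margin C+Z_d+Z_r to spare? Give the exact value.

v_R_max = 9/10 m/s = 0.9000 m/s

at the boundary: (1)·v² + (9/4)·v + (-567/200) = 0
  disc = (9/4)² − 4·(1)·(-567/200) = 6561/400 ; √disc = 81/20
  v_R = (−(9/4) + 81/20) / (2·(1)) = 9/10 m/s
check:
stop time T_s = (9/10)/(1/2) = 1.8000 s
robot covers v_R·T_r = 0.9000·0.2500 = 0.2250 m before braking
robot under decel: 0.9000²/(2·0.5000) = 0.8100 m
human over T_r+T_s: 1.0000·(0.2500+1.8000) = 2.0500 m
residual clearance needed = 0.0600+0.1000+0.0800 = 0.2400 m
sum ≈ 0.2250+0.8100+2.0500+0.2400 ≈ 3.3250 m = S ✓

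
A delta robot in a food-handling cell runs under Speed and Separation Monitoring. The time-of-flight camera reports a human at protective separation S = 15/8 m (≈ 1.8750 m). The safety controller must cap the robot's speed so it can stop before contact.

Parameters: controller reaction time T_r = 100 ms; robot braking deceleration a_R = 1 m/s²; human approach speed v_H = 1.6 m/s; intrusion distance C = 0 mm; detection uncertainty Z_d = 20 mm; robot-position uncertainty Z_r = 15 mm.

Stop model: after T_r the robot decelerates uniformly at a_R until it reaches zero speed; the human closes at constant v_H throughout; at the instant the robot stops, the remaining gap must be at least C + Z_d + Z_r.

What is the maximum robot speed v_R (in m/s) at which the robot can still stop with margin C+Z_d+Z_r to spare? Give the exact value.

v_R_max = 4/5 m/s = 0.8000 m/s

quadratic (1/2)·v² + (17/10)·v + (-42/25) = 0
  disc = (17/10)² − 4·(1/2)·(-42/25) = 25/4 ; √disc = 5/2
  v_R = (−(17/10) + 5/2) / (2·(1/2)) = 4/5 m/s
check:
T_s = v_R/a_R = (4/5)/1 = 0.8000 s
robot in T_r: 0.8000·0.1000 = 0.0800 m
robot covers 0.8000·0.8000 − ½·1.0000·0.8000² = 0.3200 m while stopping
human over T_r+T_s: 1.6000·(0.1000+0.8000) = 1.4400 m
C+Z_d+Z_r = 0.0000+0.0200+0.0150 = 0.0350 m
sum ≈ 0.0800+0.3200+1.4400+0.0350 ≈ 1.8750 m = S ✓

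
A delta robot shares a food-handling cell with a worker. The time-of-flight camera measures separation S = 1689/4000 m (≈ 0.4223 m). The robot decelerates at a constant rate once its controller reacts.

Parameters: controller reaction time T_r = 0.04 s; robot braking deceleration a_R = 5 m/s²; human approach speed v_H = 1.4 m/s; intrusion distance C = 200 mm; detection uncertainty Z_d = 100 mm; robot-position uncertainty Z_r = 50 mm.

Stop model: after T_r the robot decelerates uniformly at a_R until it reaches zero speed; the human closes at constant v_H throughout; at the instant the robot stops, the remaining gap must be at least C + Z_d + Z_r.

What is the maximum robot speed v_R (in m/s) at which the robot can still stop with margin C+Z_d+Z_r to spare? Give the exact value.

at the boundary: (1/10)·v² + (8/25)·v + (-13/800) = 0
  disc = (8/25)² − 4·(1/10)·(-13/800) = 1089/10000 ; √disc = 33/100
  v_R = (−(8/25) + 33/100) / (2·(1/10)) = 1/20 m/s
check:
braking lasts T_s = (1/20)/5 = 0.0100 s
reaction-phase robot travel = 0.0500·0.0400 = 0.0020 m
robot covers 0.0500·0.0100 − ½·5.0000·0.0100² = 0.0003 m while stopping
human over T_r+T_s: 1.4000·(0.0400+0.0100) = 0.0700 m
residual clearance needed = 0.2000+0.1000+0.0500 = 0.3500 m
sum ≈ 0.0020+0.0003+0.0700+0.3500 ≈ 0.4223 m = S ✓

v_R_max = 1/20 m/s = 0.0500 m/s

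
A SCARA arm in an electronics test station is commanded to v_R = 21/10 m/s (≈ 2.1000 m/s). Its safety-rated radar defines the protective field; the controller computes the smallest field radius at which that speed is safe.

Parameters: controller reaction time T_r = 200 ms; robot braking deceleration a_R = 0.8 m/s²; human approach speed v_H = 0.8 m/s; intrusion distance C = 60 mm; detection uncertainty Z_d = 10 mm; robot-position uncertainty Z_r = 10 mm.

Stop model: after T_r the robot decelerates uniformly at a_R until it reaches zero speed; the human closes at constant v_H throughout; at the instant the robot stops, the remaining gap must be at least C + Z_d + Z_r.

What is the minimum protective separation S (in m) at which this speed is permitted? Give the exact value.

stop time T_s = (21/10)/(4/5) = 2.6250 s
reaction-phase robot travel = 2.1000·0.2000 = 0.4200 m
robot covers 2.1000·2.6250 − ½·0.8000·2.6250² = 2.7563 m while stopping
human closes 0.8000·2.8250 = 2.2600 m
C+Z_d+Z_r = 0.0600+0.0100+0.0100 = 0.0800 m
S_min ≈ 0.4200+2.7563+2.2600+0.0800  ⇒  S_min = 4413/800 m

S_min = 4413/800 m = 5.5163 m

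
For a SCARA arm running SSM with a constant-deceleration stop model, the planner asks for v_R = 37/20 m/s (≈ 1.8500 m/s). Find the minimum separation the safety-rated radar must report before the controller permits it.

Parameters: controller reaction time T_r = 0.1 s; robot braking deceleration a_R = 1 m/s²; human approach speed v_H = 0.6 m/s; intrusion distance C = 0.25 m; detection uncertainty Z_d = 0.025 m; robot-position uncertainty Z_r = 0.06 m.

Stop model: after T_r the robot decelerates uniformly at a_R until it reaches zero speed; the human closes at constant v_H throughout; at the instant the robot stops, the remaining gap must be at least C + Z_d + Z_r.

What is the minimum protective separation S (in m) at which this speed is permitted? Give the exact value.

stop time T_s = (37/20)/1 = 1.8500 s
robot covers v_R·T_r = 1.8500·0.1000 = 0.1850 m before braking
braking distance = 1.8500²/(2·1.0000) = 1.7112 m
human closes 0.6000·1.9500 = 1.1700 m
margins: 0.2500+0.0250+0.0600 = 0.3350 m
S_min ≈ 0.1850+1.7112+1.1700+0.3350  ⇒  S_min = 2721/800 m

S_min = 2721/800 m = 3.4013 m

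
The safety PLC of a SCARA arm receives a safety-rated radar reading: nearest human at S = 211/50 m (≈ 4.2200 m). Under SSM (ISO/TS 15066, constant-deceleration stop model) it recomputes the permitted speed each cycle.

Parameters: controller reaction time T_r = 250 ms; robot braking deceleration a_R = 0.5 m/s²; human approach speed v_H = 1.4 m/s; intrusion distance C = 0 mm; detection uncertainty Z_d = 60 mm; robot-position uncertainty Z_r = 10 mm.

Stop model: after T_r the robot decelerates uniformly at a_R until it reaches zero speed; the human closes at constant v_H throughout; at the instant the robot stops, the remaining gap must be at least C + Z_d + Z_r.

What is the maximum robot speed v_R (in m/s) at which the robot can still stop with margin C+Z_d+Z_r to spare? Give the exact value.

v_R_max = 19/20 m/s = 0.9500 m/s

quadratic (1)·v² + (61/20)·v + (-19/5) = 0
  disc = (61/20)² − 4·(1)·(-19/5) = 9801/400 ; √disc = 99/20
  v_R = (−(61/20) + 99/20) / (2·(1)) = 19/20 m/s
check:
braking lasts T_s = (19/20)/(1/2) = 1.9000 s
robot in T_r: 0.9500·0.2500 = 0.2375 m
robot under decel: 0.9500²/(2·0.5000) = 0.9025 m
human over T_r+T_s: 1.4000·(0.2500+1.9000) = 3.0100 m
residual clearance needed = 0.0000+0.0600+0.0100 = 0.0700 m
sum ≈ 0.2375+0.9025+3.0100+0.0700 ≈ 4.2200 m = S ✓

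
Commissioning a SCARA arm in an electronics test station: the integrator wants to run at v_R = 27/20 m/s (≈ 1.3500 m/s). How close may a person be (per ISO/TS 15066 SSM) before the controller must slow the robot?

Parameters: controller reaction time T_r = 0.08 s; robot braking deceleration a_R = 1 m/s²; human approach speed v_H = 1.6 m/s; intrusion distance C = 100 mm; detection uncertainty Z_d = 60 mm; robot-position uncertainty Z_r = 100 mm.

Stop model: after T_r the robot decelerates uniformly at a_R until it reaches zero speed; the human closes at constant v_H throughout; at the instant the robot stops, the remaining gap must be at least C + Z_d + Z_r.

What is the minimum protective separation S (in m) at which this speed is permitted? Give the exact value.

S_min = 14269/4000 m = 3.5673 m

stop time T_s = (27/20)/1 = 1.3500 s
reaction-phase robot travel = 1.3500·0.0800 = 0.1080 m
robot covers 1.3500·1.3500 − ½·1.0000·1.3500² = 0.9113 m while stopping
person approaches 1.6000·(0.0800+1.3500) = 2.2880 m
margins: 0.1000+0.0600+0.1000 = 0.2600 m
S_min ≈ 0.1080+0.9113+2.2880+0.2600  ⇒  S_min = 14269/4000 m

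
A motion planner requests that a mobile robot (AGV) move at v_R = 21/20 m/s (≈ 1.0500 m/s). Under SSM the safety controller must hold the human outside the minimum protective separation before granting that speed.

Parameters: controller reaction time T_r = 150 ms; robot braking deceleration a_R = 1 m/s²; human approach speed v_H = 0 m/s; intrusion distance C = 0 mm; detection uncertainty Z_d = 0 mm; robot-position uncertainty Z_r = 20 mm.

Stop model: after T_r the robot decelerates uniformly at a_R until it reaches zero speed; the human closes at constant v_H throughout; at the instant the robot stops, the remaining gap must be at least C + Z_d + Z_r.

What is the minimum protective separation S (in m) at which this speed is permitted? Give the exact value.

S_min = 583/800 m = 0.7288 m

stop time T_s = (21/20)/1 = 1.0500 s
robot covers v_R·T_r = 1.0500·0.1500 = 0.1575 m before braking
braking distance = 1.0500²/(2·1.0000) = 0.5513 m
human closes 0.0000·1.2000 = 0.0000 m
C+Z_d+Z_r = 0.0000+0.0000+0.0200 = 0.0200 m
S_min ≈ 0.1575+0.5513+0.0000+0.0200  ⇒  S_min = 583/800 m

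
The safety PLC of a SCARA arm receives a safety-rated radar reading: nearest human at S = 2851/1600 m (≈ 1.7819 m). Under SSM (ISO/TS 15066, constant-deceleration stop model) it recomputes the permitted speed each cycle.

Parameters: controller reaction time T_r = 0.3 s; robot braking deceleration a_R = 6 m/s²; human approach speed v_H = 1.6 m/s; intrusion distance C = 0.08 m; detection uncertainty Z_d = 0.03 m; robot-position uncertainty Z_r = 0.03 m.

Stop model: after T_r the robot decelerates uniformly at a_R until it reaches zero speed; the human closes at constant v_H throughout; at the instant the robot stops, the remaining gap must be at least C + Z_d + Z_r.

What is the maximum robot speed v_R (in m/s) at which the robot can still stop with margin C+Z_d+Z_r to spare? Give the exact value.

v_R_max = 33/20 m/s = 1.6500 m/s

quadratic (1/12)·v² + (17/30)·v + (-1859/1600) = 0
  disc = (17/30)² − 4·(1/12)·(-1859/1600) = 10201/14400 ; √disc = 101/120
  v_R = (−(17/30) + 101/120) / (2·(1/12)) = 33/20 m/s
check:
stop time T_s = (33/20)/6 = 0.2750 s
robot covers v_R·T_r = 1.6500·0.3000 = 0.4950 m before braking
robot under decel: 1.6500²/(2·6.0000) = 0.2269 m
person approaches 1.6000·(0.3000+0.2750) = 0.9200 m
margins: 0.0800+0.0300+0.0300 = 0.1400 m
sum ≈ 0.4950+0.2269+0.9200+0.1400 ≈ 1.7819 m = S ✓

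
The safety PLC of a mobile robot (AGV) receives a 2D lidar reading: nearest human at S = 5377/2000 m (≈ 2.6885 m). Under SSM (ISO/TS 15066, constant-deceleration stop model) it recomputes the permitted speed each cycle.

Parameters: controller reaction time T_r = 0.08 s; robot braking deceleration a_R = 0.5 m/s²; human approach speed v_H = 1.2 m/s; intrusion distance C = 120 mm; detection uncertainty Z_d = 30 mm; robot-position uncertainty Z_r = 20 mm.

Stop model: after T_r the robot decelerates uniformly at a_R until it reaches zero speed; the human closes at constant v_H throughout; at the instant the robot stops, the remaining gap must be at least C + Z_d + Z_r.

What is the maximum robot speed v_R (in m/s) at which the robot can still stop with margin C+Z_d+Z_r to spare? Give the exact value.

v_R_max = 3/4 m/s = 0.7500 m/s

at the boundary: (1)·v² + (62/25)·v + (-969/400) = 0
  disc = (62/25)² − 4·(1)·(-969/400) = 39601/2500 ; √disc = 199/50
  v_R = (−(62/25) + 199/50) / (2·(1)) = 3/4 m/s
check:
braking lasts T_s = (3/4)/(1/2) = 1.5000 s
robot in T_r: 0.7500·0.0800 = 0.0600 m
robot under decel: 0.7500²/(2·0.5000) = 0.5625 m
human closes 1.2000·1.5800 = 1.8960 m
margins: 0.1200+0.0300+0.0200 = 0.1700 m
sum ≈ 0.0600+0.5625+1.8960+0.1700 ≈ 2.6885 m = S ✓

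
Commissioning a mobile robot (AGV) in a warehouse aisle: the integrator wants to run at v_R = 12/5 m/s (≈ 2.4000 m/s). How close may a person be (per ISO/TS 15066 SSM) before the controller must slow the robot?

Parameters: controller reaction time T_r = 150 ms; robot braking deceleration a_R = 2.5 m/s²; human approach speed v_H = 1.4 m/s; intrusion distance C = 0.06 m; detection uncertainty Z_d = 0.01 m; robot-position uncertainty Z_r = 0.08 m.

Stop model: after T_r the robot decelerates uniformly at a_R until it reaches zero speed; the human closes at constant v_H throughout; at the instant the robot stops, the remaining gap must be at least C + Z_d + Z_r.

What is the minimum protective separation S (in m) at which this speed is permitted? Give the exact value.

S_min = 402/125 m = 3.2160 m

braking lasts T_s = (12/5)/(5/2) = 0.9600 s
reaction-phase robot travel = 2.4000·0.1500 = 0.3600 m
robot covers 2.4000·0.9600 − ½·2.5000·0.9600² = 1.1520 m while stopping
human over T_r+T_s: 1.4000·(0.1500+0.9600) = 1.5540 m
margins: 0.0600+0.0100+0.0800 = 0.1500 m
S_min ≈ 0.3600+1.1520+1.5540+0.1500  ⇒  S_min = 402/125 m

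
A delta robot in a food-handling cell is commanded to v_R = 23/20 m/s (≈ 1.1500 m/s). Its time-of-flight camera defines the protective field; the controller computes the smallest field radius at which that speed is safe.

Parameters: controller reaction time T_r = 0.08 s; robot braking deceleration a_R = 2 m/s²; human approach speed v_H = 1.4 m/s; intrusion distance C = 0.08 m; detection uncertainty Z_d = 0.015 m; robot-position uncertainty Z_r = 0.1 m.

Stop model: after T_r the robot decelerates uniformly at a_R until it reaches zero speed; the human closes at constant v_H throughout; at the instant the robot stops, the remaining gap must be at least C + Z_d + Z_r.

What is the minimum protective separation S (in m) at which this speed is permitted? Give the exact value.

braking lasts T_s = (23/20)/2 = 0.5750 s
robot covers v_R·T_r = 1.1500·0.0800 = 0.0920 m before braking
robot under decel: 1.1500²/(2·2.0000) = 0.3306 m
human over T_r+T_s: 1.4000·(0.0800+0.5750) = 0.9170 m
C+Z_d+Z_r = 0.0800+0.0150+0.1000 = 0.1950 m
S_min ≈ 0.0920+0.3306+0.9170+0.1950  ⇒  S_min = 12277/8000 m

S_min = 12277/8000 m = 1.5346 m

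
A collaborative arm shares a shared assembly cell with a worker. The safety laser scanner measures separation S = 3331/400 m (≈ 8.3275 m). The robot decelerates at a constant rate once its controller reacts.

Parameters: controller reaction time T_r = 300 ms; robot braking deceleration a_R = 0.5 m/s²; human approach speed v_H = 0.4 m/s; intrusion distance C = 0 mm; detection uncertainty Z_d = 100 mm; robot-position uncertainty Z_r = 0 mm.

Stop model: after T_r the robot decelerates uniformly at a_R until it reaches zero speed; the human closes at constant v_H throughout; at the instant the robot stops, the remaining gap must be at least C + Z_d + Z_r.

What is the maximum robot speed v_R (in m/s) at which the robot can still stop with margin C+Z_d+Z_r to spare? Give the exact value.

v_R_max = 47/20 m/s = 2.3500 m/s

collect terms ⇒ (1)·v_R² + (11/10)·v_R + (-3243/400) = 0
  disc = (11/10)² − 4·(1)·(-3243/400) = 841/25 ; √disc = 29/5
  v_R = (−(11/10) + 29/5) / (2·(1)) = 47/20 m/s
check:
T_s = v_R/a_R = (47/20)/(1/2) = 4.7000 s
robot covers v_R·T_r = 2.3500·0.3000 = 0.7050 m before braking
robot covers 2.3500·4.7000 − ½·0.5000·4.7000² = 5.5225 m while stopping
person approaches 0.4000·(0.3000+4.7000) = 2.0000 m
residual clearance needed = 0.0000+0.1000+0.0000 = 0.1000 m
sum ≈ 0.7050+5.5225+2.0000+0.1000 ≈ 8.3275 m = S ✓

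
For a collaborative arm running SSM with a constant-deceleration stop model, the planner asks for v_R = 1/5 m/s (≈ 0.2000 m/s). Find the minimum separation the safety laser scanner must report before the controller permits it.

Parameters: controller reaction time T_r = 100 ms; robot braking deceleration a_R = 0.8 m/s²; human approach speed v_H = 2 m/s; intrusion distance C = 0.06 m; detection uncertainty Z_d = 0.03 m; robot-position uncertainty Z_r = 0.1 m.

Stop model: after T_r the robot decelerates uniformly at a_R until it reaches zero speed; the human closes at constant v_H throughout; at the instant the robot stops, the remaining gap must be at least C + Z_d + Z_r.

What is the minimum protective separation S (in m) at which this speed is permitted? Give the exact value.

braking lasts T_s = (1/5)/(4/5) = 0.2500 s
robot in T_r: 0.2000·0.1000 = 0.0200 m
robot covers 0.2000·0.2500 − ½·0.8000·0.2500² = 0.0250 m while stopping
person approaches 2.0000·(0.1000+0.2500) = 0.7000 m
margins: 0.0600+0.0300+0.1000 = 0.1900 m
S_min ≈ 0.0200+0.0250+0.7000+0.1900  ⇒  S_min = 187/200 m

S_min = 187/200 m = 0.9350 m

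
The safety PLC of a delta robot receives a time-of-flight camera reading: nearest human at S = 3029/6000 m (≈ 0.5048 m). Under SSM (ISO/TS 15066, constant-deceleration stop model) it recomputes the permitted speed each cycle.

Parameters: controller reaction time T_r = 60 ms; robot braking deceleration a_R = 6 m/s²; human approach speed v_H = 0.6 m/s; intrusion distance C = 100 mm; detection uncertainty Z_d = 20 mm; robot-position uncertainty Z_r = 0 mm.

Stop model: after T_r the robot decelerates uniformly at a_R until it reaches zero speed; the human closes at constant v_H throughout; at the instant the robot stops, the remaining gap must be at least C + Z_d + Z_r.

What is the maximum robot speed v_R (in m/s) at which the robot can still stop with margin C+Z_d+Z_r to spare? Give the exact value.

quadratic (1/12)·v² + (4/25)·v + (-2093/6000) = 0
  disc = (4/25)² − 4·(1/12)·(-2093/6000) = 12769/90000 ; √disc = 113/300
  v_R = (−(4/25) + 113/300) / (2·(1/12)) = 13/10 m/s
check:
stop time T_s = (13/10)/6 = 0.2167 s
reaction-phase robot travel = 1.3000·0.0600 = 0.0780 m
robot covers 1.3000·0.2167 − ½·6.0000·0.2167² = 0.1408 m while stopping
human over T_r+T_s: 0.6000·(0.0600+0.2167) = 0.1660 m
margins: 0.1000+0.0200+0.0000 = 0.1200 m
sum ≈ 0.0780+0.1408+0.1660+0.1200 ≈ 0.5048 m = S ✓

v_R_max = 13/10 m/s = 1.3000 m/s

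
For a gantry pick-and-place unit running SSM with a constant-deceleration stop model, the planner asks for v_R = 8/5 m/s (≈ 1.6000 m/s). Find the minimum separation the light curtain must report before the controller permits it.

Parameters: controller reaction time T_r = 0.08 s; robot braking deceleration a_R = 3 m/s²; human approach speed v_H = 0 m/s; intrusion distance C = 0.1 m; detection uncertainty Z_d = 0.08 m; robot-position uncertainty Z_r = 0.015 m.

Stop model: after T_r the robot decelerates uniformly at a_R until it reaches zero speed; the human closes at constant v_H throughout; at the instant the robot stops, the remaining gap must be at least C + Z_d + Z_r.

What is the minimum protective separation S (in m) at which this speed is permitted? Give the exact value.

T_s = v_R/a_R = (8/5)/3 = 0.5333 s
robot covers v_R·T_r = 1.6000·0.0800 = 0.1280 m before braking
robot under decel: 1.6000²/(2·3.0000) = 0.4267 m
person approaches 0.0000·(0.0800+0.5333) = 0.0000 m
margins: 0.1000+0.0800+0.0150 = 0.1950 m
S_min ≈ 0.1280+0.4267+0.0000+0.1950  ⇒  S_min = 2249/3000 m

S_min = 2249/3000 m = 0.7497 m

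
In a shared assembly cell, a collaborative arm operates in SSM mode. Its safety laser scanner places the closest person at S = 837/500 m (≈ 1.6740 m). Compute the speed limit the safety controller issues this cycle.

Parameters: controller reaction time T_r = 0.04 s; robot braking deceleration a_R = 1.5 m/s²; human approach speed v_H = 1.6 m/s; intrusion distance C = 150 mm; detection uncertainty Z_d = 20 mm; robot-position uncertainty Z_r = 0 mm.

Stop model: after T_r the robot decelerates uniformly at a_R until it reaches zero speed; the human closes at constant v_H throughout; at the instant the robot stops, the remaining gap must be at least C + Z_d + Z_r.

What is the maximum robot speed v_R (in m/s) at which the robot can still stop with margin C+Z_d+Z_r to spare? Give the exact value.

v_R_max = 1 m/s = 1.0000 m/s

collect terms ⇒ (1/3)·v_R² + (83/75)·v_R + (-36/25) = 0
  disc = (83/75)² − 4·(1/3)·(-36/25) = 17689/5625 ; √disc = 133/75
  v_R = (−(83/75) + 133/75) / (2·(1/3)) = 1 m/s
check:
stop time T_s = 1/(3/2) = 0.6667 s
reaction-phase robot travel = 1.0000·0.0400 = 0.0400 m
braking distance = 1.0000²/(2·1.5000) = 0.3333 m
human closes 1.6000·0.7067 = 1.1307 m
residual clearance needed = 0.1500+0.0200+0.0000 = 0.1700 m
sum ≈ 0.0400+0.3333+1.1307+0.1700 ≈ 1.6740 m = S ✓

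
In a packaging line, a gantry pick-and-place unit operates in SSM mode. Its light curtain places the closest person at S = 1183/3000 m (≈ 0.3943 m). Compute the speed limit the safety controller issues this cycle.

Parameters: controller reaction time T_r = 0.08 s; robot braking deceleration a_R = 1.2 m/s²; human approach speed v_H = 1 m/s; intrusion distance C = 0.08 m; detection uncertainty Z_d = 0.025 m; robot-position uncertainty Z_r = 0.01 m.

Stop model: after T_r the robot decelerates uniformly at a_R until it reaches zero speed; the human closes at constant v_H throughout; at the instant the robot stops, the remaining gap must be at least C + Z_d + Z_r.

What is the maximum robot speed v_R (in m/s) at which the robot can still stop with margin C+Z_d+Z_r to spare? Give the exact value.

v_R_max = 1/5 m/s = 0.2000 m/s

collect terms ⇒ (5/12)·v_R² + (137/150)·v_R + (-299/1500) = 0
  disc = (137/150)² − 4·(5/12)·(-299/1500) = 729/625 ; √disc = 27/25
  v_R = (−(137/150) + 27/25) / (2·(5/12)) = 1/5 m/s
check:
T_s = v_R/a_R = (1/5)/(6/5) = 0.1667 s
robot covers v_R·T_r = 0.2000·0.0800 = 0.0160 m before braking
robot under decel: 0.2000²/(2·1.2000) = 0.0167 m
human over T_r+T_s: 1.0000·(0.0800+0.1667) = 0.2467 m
C+Z_d+Z_r = 0.0800+0.0250+0.0100 = 0.1150 m
sum ≈ 0.0160+0.0167+0.2467+0.1150 ≈ 0.3943 m = S ✓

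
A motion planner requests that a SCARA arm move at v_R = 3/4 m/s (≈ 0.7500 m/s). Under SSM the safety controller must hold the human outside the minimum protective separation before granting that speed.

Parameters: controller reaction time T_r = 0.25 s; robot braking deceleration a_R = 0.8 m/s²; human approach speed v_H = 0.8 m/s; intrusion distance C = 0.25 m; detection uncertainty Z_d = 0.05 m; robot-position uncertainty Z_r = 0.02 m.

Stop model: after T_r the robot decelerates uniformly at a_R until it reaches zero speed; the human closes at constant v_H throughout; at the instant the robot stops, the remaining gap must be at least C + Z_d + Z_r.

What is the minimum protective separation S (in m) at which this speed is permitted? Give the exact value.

T_s = v_R/a_R = (3/4)/(4/5) = 0.9375 s
robot covers v_R·T_r = 0.7500·0.2500 = 0.1875 m before braking
braking distance = 0.7500²/(2·0.8000) = 0.3516 m
person approaches 0.8000·(0.2500+0.9375) = 0.9500 m
residual clearance needed = 0.2500+0.0500+0.0200 = 0.3200 m
S_min ≈ 0.1875+0.3516+0.9500+0.3200  ⇒  S_min = 5789/3200 m

S_min = 5789/3200 m = 1.8091 m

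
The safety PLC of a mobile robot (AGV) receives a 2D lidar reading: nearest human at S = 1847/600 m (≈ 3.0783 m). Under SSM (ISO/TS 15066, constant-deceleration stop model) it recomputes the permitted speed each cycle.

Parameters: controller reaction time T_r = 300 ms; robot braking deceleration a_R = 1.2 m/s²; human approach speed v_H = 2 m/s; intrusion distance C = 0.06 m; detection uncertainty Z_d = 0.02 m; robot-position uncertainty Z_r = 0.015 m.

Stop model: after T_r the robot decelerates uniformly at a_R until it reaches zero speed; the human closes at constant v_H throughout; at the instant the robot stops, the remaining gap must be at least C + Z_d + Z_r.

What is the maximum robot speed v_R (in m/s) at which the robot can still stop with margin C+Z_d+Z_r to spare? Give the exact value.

v_R_max = 1 m/s = 1.0000 m/s

at the boundary: (5/12)·v² + (59/30)·v + (-143/60) = 0
  disc = (59/30)² − 4·(5/12)·(-143/60) = 196/25 ; √disc = 14/5
  v_R = (−(59/30) + 14/5) / (2·(5/12)) = 1 m/s
check:
stop time T_s = 1/(6/5) = 0.8333 s
robot covers v_R·T_r = 1.0000·0.3000 = 0.3000 m before braking
braking distance = 1.0000²/(2·1.2000) = 0.4167 m
human closes 2.0000·1.1333 = 2.2667 m
margins: 0.0600+0.0200+0.0150 = 0.0950 m
sum ≈ 0.3000+0.4167+2.2667+0.0950 ≈ 3.0783 m = S ✓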